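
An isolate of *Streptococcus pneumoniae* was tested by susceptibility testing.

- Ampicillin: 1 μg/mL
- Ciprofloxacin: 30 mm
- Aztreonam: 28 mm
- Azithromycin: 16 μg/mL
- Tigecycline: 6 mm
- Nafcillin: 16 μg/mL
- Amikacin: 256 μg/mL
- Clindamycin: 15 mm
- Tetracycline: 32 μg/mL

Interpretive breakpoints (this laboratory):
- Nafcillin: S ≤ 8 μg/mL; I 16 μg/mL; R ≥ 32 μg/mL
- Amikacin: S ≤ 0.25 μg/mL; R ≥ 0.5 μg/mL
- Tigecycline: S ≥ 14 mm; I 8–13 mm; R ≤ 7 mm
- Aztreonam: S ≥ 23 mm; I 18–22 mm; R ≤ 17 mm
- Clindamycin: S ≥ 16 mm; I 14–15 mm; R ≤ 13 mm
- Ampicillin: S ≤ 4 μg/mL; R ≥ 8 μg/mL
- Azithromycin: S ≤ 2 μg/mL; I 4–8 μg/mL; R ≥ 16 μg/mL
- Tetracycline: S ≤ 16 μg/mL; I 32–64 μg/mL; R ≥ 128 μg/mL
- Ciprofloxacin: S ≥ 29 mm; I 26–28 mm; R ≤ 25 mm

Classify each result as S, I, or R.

Ampicillin: 1 μg/mL is ≤ 4 μg/mL ⇒ S
Ciprofloxacin (30 mm) ≥ 29 mm → susceptible
Aztreonam 28 mm: ≥ 23 mm ⇒ S
Azithromycin (16 μg/mL) ≥ 16 μg/mL — Resistant
Tigecycline 6 mm: ≤ 7 mm → R
Nafcillin (16 μg/mL) = 16 μg/mL ⇒ I
Amikacin: 256 μg/mL is ≥ 0.5 μg/mL ⇒ Resistant
Clindamycin (15 mm) in 14–15 mm — I
Tetracycline: 32 μg/mL is in 32–64 μg/mL → I

S, S, S, R, R, I, R, I, I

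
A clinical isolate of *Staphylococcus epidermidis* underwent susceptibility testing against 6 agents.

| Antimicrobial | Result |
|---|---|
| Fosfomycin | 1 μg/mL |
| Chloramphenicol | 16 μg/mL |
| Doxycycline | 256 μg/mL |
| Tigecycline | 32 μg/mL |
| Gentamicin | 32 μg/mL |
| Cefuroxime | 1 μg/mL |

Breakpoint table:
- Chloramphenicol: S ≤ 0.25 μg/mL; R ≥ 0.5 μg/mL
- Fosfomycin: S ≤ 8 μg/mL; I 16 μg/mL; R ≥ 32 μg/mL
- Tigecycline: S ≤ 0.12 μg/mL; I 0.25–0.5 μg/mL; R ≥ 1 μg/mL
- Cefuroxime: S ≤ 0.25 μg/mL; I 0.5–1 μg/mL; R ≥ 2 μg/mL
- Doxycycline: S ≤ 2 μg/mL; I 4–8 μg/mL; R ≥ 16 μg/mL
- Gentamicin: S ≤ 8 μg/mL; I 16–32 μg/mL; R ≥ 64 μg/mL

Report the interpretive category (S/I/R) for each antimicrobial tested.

S, R, R, R, I, I

Fosfomycin (1 μg/mL) ≤ 8 μg/mL → S
Chloramphenicol (16 μg/mL) ≥ 0.5 μg/mL — resistant
Doxycycline 256 μg/mL: ≥ 16 μg/mL → Resistant
Tigecycline: 32 μg/mL is ≥ 1 μg/mL ⇒ resistant
Gentamicin 32 μg/mL: in 16–32 μg/mL → intermediate
Cefuroxime: 1 μg/mL is in 0.5–1 μg/mL ⇒ intermediate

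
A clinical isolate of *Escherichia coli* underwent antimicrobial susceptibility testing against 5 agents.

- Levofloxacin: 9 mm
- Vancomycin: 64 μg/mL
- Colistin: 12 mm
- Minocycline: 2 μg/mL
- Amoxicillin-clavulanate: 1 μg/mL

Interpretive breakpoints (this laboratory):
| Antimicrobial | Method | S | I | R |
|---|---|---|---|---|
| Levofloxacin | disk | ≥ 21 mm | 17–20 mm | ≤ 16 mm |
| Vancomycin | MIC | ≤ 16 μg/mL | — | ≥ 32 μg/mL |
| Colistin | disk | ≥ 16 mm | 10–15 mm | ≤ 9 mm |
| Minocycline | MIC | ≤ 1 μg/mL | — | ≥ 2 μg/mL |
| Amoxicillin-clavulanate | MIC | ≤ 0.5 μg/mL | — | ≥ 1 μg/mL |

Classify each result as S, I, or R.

R, R, I, R, R

Levofloxacin (9 mm) ≤ 16 mm → R
Vancomycin 64 μg/mL: ≥ 32 μg/mL — Resistant
Colistin: 12 mm is in 10–15 mm ⇒ Intermediate
Minocycline (2 μg/mL) ≥ 2 μg/mL ⇒ resistant
Amoxicillin-clavulanate (1 μg/mL) ≥ 1 μg/mL — resistant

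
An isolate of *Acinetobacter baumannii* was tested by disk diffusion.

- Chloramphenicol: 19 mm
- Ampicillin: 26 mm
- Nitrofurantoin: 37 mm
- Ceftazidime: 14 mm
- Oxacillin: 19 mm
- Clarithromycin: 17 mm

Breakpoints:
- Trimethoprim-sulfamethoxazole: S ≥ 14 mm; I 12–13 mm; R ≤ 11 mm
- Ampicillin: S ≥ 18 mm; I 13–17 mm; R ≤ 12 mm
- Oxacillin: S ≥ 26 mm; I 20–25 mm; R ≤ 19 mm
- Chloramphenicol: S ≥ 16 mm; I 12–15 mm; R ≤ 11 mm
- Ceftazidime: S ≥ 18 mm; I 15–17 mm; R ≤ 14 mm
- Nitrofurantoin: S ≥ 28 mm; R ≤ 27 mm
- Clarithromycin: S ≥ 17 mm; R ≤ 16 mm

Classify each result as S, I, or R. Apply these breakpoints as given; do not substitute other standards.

Chloramphenicol (19 mm) ≥ 16 mm → Susceptible
Ampicillin 26 mm: ≥ 18 mm → susceptible
Nitrofurantoin (37 mm) ≥ 28 mm — Susceptible
Ceftazidime: 14 mm is ≤ 14 mm — R
Oxacillin: 19 mm is ≤ 19 mm → R
Clarithromycin: 17 mm is ≥ 17 mm — S

S, S, S, R, R, S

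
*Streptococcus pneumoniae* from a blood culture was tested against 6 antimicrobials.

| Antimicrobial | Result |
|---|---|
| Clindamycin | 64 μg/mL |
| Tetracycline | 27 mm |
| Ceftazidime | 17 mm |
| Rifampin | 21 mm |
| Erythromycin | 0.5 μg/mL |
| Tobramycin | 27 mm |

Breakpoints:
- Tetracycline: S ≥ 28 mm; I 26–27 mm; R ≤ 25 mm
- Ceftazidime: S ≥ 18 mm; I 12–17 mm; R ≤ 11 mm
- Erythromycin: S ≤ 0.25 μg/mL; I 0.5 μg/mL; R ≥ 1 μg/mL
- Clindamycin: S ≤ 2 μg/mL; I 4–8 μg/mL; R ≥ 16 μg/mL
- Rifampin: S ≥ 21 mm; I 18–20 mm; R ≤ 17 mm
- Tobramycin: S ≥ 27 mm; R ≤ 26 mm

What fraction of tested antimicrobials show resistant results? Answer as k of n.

1 of 6

Clindamycin (64 μg/mL) ≥ 16 μg/mL — R
Tetracycline (27 mm) in 26–27 mm → I
Ceftazidime: 17 mm is in 12–17 mm — Intermediate
Rifampin: 21 mm is ≥ 21 mm → Susceptible
Erythromycin 0.5 μg/mL: = 0.5 μg/mL → I
Tobramycin: 27 mm is ≥ 27 mm ⇒ Susceptible
Resistant: 1/6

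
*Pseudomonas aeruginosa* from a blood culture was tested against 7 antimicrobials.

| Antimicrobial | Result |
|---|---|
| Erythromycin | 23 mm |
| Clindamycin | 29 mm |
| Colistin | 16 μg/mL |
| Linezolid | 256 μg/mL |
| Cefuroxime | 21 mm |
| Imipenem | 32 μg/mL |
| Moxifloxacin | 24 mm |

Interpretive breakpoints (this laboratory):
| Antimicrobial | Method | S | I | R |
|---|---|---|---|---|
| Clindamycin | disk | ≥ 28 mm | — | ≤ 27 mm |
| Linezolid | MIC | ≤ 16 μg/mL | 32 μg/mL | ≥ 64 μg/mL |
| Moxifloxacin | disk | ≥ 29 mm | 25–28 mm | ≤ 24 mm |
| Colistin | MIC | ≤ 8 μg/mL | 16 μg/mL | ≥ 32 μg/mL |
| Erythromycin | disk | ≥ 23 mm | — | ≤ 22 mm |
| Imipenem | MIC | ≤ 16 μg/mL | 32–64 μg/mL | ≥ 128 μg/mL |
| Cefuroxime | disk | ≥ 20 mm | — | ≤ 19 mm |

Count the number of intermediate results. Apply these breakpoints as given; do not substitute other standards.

Erythromycin (23 mm) ≥ 23 mm ⇒ Susceptible
Clindamycin: 29 mm is ≥ 28 mm — susceptible
Colistin: 16 μg/mL is = 16 μg/mL — Intermediate
Linezolid: 256 μg/mL is ≥ 64 μg/mL → resistant
Cefuroxime 21 mm: ≥ 20 mm → S
Imipenem (32 μg/mL) in 32–64 μg/mL — I
Moxifloxacin: 24 mm is ≤ 24 mm ⇒ resistant
Intermediate: 2

2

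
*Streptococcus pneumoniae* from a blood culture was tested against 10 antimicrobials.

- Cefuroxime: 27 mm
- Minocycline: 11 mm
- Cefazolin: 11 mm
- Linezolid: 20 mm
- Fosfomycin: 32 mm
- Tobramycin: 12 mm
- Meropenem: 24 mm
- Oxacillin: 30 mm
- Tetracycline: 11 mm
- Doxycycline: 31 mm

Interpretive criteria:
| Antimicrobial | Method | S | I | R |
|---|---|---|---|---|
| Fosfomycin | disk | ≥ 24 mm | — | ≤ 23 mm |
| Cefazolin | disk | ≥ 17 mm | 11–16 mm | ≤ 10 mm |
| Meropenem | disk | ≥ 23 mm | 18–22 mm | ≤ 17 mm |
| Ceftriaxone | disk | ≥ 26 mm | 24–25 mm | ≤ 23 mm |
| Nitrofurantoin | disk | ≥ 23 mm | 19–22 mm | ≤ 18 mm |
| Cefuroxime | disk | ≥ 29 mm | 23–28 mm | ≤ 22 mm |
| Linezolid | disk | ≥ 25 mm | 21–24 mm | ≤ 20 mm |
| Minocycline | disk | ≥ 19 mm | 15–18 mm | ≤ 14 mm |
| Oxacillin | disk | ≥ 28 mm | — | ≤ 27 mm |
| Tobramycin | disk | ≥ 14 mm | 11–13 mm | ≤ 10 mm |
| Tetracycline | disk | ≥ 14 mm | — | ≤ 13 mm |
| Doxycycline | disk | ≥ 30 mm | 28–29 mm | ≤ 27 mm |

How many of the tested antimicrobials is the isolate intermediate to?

3

Cefuroxime (27 mm) in 23–28 mm → Intermediate
Minocycline (11 mm) ≤ 14 mm ⇒ R
Cefazolin: 11 mm is in 11–16 mm ⇒ intermediate
Linezolid: 20 mm is ≤ 20 mm → Resistant
Fosfomycin (32 mm) ≥ 24 mm ⇒ Susceptible
Tobramycin (12 mm) in 11–13 mm → intermediate
Meropenem (24 mm) ≥ 23 mm ⇒ Susceptible
Oxacillin 30 mm: ≥ 28 mm — susceptible
Tetracycline (11 mm) ≤ 13 mm → resistant
Doxycycline (31 mm) ≥ 30 mm → susceptible
Intermediate: 3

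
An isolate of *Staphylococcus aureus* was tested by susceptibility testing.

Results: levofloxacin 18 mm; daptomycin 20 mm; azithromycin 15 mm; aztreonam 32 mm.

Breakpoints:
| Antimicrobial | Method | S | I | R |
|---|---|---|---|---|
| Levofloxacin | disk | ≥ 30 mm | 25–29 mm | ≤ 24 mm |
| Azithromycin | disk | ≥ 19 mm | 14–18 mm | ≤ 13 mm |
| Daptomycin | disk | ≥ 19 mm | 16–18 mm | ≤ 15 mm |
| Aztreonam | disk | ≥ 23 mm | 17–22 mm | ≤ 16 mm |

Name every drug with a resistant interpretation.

levofloxacin

Levofloxacin 18 mm: ≤ 24 mm — R
Daptomycin: 20 mm is ≥ 19 mm ⇒ Susceptible
Azithromycin 15 mm: in 14–18 mm ⇒ intermediate
Aztreonam: 32 mm is ≥ 23 mm — S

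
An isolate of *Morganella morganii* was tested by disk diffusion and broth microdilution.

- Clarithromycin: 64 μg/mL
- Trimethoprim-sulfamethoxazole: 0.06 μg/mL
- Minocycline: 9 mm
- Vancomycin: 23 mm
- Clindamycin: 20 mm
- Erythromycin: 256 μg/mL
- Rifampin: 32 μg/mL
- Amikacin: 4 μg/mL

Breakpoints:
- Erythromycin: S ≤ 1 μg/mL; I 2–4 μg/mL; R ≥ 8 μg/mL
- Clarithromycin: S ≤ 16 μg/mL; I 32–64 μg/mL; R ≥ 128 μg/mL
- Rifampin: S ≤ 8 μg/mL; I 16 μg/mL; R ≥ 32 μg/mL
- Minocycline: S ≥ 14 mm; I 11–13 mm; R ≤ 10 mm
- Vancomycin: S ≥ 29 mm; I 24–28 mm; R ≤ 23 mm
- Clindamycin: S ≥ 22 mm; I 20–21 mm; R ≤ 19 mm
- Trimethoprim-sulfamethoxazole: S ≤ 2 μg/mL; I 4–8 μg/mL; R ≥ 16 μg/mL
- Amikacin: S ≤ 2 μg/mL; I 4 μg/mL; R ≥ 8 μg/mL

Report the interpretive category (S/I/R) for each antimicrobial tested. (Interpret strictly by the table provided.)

Clarithromycin (64 μg/mL) in 32–64 μg/mL ⇒ intermediate
Trimethoprim-sulfamethoxazole (0.06 μg/mL) ≤ 2 μg/mL ⇒ Susceptible
Minocycline 9 mm: ≤ 10 mm → Resistant
Vancomycin (23 mm) ≤ 23 mm — Resistant
Clindamycin (20 mm) in 20–21 mm — intermediate
Erythromycin: 256 μg/mL is ≥ 8 μg/mL → R
Rifampin 32 μg/mL: ≥ 32 μg/mL — R
Amikacin 4 μg/mL: = 4 μg/mL → I

I, S, R, R, I, R, R, I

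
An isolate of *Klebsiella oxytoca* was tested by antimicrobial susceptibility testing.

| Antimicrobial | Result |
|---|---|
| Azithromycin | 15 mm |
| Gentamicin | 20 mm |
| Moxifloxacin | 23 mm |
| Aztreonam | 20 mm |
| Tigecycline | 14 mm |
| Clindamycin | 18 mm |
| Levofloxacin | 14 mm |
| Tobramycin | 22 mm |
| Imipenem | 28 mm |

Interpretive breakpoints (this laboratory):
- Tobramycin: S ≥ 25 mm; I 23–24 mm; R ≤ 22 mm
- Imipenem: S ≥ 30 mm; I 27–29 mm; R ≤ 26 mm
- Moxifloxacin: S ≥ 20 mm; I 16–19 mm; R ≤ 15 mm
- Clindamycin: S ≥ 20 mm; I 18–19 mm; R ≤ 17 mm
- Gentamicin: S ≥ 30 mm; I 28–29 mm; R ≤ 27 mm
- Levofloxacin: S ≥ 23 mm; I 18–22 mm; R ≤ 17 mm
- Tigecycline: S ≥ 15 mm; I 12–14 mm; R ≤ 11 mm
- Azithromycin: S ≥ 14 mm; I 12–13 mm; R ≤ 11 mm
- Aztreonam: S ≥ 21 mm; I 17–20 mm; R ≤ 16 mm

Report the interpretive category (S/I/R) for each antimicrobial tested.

S, R, S, I, I, I, R, R, I

Azithromycin 15 mm: ≥ 14 mm → susceptible
Gentamicin: 20 mm is ≤ 27 mm → R
Moxifloxacin: 23 mm is ≥ 20 mm → Susceptible
Aztreonam: 20 mm is in 17–20 mm → intermediate
Tigecycline: 14 mm is in 12–14 mm ⇒ I
Clindamycin 18 mm: in 18–19 mm ⇒ I
Levofloxacin 14 mm: ≤ 17 mm ⇒ Resistant
Tobramycin (22 mm) ≤ 22 mm → resistant
Imipenem: 28 mm is in 27–29 mm → Intermediate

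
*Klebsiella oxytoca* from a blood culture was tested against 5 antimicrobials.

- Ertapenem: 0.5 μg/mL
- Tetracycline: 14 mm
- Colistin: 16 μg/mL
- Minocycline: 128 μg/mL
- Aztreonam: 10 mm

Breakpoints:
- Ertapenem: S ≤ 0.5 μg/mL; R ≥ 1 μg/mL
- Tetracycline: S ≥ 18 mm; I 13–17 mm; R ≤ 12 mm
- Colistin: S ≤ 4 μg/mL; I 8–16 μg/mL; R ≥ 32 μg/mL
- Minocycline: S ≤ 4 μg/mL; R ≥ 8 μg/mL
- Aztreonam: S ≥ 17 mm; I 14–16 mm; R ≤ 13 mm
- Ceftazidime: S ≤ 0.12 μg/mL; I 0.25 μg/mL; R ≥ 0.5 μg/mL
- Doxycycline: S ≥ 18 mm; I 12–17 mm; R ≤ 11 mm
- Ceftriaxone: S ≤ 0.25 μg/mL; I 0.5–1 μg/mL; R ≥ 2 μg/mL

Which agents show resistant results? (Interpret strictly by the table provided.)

Ertapenem (0.5 μg/mL) ≤ 0.5 μg/mL → susceptible
Tetracycline (14 mm) in 13–17 mm ⇒ Intermediate
Colistin (16 μg/mL) in 8–16 μg/mL — Intermediate
Minocycline: 128 μg/mL is ≥ 8 μg/mL ⇒ resistant
Aztreonam 10 mm: ≤ 13 mm → resistant

minocycline, aztreonam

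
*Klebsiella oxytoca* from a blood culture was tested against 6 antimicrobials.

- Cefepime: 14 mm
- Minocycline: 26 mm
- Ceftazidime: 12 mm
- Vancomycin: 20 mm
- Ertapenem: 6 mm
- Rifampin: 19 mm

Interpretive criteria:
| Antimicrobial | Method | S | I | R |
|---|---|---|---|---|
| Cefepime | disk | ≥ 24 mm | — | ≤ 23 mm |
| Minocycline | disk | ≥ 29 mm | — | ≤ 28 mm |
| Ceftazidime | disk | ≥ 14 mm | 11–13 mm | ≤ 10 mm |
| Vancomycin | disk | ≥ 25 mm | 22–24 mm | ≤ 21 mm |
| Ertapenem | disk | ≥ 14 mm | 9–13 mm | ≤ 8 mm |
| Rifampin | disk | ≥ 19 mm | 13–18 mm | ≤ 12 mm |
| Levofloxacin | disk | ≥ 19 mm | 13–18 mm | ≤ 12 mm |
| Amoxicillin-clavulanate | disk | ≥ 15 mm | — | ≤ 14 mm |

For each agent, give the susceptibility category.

R, R, I, R, R, S

Cefepime (14 mm) ≤ 23 mm → R
Minocycline 26 mm: ≤ 28 mm ⇒ R
Ceftazidime (12 mm) in 11–13 mm → intermediate
Vancomycin 20 mm: ≤ 21 mm — resistant
Ertapenem: 6 mm is ≤ 8 mm ⇒ Resistant
Rifampin (19 mm) ≥ 19 mm → susceptible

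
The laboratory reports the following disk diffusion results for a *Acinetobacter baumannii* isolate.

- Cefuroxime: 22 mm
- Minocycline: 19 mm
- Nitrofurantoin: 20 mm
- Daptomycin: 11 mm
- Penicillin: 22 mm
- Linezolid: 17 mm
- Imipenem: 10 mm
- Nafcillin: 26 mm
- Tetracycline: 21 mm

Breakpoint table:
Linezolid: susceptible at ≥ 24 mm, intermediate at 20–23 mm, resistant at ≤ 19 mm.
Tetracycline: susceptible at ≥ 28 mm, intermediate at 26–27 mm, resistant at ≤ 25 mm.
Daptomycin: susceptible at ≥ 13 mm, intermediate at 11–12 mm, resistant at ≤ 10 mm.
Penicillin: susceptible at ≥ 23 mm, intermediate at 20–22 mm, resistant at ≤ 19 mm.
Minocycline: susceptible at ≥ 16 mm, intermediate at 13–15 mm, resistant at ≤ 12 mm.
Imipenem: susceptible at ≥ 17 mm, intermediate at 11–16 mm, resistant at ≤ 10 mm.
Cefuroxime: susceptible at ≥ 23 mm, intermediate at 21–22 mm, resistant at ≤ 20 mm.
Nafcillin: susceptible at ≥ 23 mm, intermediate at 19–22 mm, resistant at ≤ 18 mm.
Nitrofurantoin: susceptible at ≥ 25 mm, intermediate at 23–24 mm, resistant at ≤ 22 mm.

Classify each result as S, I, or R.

Cefuroxime 22 mm: in 21–22 mm → Intermediate
Minocycline: 19 mm is ≥ 16 mm → S
Nitrofurantoin 20 mm: ≤ 22 mm — R
Daptomycin (11 mm) in 11–12 mm ⇒ Intermediate
Penicillin: 22 mm is in 20–22 mm — Intermediate
Linezolid: 17 mm is ≤ 19 mm → Resistant
Imipenem (10 mm) ≤ 10 mm ⇒ resistant
Nafcillin: 26 mm is ≥ 23 mm — S
Tetracycline (21 mm) ≤ 25 mm ⇒ R

I, S, R, I, I, R, R, S, R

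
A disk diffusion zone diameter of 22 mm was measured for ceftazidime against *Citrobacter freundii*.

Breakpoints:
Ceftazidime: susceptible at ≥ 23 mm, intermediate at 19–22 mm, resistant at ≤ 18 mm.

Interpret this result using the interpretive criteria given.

I

Ceftazidime 22 mm: in 19–22 mm ⇒ I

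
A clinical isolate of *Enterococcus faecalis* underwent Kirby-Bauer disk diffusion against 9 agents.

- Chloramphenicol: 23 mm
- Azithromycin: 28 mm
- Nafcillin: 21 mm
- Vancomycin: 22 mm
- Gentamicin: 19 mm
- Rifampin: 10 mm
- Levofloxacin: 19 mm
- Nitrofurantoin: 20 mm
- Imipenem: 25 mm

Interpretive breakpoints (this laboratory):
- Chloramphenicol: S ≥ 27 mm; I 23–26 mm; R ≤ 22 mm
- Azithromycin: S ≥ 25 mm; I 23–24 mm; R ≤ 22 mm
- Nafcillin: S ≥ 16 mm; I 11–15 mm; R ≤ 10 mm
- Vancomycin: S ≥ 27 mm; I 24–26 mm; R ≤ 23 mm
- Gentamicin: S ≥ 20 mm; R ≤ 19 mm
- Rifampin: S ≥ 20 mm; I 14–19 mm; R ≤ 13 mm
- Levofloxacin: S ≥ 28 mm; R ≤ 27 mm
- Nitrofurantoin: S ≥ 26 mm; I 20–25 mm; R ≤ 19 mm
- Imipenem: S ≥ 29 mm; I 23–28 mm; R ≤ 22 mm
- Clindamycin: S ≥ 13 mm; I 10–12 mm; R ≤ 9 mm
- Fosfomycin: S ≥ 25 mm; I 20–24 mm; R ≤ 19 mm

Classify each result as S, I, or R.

Chloramphenicol: 23 mm is in 23–26 mm — intermediate
Azithromycin 28 mm: ≥ 25 mm → S
Nafcillin (21 mm) ≥ 16 mm → susceptible
Vancomycin: 22 mm is ≤ 23 mm — resistant
Gentamicin 19 mm: ≤ 19 mm ⇒ R
Rifampin 10 mm: ≤ 13 mm ⇒ resistant
Levofloxacin (19 mm) ≤ 27 mm ⇒ R
Nitrofurantoin (20 mm) in 20–25 mm → Intermediate
Imipenem 25 mm: in 23–28 mm → intermediate

I, S, S, R, R, R, R, I, I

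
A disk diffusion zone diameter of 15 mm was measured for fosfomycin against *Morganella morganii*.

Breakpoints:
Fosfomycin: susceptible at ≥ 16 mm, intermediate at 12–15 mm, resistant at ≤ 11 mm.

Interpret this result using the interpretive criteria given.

Fosfomycin: 15 mm is in 12–15 mm — Intermediate

I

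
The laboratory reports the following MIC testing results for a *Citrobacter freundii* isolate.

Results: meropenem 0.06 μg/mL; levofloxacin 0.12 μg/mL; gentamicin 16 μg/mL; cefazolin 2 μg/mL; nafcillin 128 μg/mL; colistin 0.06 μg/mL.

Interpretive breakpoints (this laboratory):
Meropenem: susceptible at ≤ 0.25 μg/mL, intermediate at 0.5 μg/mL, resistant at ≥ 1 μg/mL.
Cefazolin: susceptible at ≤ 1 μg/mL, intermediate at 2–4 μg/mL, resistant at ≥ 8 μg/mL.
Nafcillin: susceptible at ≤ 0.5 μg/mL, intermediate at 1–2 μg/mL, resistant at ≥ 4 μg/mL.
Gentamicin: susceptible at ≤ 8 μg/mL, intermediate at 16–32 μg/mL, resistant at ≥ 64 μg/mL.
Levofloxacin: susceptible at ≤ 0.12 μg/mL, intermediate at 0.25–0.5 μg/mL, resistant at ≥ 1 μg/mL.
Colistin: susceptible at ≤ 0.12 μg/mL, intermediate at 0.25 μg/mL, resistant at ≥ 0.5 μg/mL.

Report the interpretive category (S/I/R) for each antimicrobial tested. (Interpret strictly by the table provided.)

Meropenem: 0.06 μg/mL is ≤ 0.25 μg/mL → Susceptible
Levofloxacin: 0.12 μg/mL is ≤ 0.12 μg/mL ⇒ susceptible
Gentamicin (16 μg/mL) in 16–32 μg/mL — I
Cefazolin (2 μg/mL) in 2–4 μg/mL ⇒ intermediate
Nafcillin 128 μg/mL: ≥ 4 μg/mL → resistant
Colistin 0.06 μg/mL: ≤ 0.12 μg/mL — S

S, S, I, I, R, S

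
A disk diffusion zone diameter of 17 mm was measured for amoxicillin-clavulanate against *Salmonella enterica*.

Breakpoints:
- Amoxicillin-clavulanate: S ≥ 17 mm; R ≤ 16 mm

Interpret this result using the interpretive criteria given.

S

Amoxicillin-clavulanate (17 mm) ≥ 17 mm — susceptible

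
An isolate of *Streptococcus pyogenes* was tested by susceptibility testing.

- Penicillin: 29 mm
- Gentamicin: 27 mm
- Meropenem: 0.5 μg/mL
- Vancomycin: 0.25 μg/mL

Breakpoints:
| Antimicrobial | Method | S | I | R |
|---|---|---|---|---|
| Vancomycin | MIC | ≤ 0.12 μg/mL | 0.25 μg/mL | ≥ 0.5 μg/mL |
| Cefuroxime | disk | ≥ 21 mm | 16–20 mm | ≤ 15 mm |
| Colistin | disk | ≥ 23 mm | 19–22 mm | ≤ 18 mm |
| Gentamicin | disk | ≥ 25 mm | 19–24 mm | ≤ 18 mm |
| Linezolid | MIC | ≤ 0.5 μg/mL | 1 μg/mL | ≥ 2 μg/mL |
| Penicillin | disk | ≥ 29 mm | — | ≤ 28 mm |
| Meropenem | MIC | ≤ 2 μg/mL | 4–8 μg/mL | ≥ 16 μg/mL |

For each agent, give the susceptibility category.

S, S, S, I

Penicillin: 29 mm is ≥ 29 mm → Susceptible
Gentamicin: 27 mm is ≥ 25 mm → susceptible
Meropenem (0.5 μg/mL) ≤ 2 μg/mL ⇒ Susceptible
Vancomycin: 0.25 μg/mL is = 0.25 μg/mL → intermediate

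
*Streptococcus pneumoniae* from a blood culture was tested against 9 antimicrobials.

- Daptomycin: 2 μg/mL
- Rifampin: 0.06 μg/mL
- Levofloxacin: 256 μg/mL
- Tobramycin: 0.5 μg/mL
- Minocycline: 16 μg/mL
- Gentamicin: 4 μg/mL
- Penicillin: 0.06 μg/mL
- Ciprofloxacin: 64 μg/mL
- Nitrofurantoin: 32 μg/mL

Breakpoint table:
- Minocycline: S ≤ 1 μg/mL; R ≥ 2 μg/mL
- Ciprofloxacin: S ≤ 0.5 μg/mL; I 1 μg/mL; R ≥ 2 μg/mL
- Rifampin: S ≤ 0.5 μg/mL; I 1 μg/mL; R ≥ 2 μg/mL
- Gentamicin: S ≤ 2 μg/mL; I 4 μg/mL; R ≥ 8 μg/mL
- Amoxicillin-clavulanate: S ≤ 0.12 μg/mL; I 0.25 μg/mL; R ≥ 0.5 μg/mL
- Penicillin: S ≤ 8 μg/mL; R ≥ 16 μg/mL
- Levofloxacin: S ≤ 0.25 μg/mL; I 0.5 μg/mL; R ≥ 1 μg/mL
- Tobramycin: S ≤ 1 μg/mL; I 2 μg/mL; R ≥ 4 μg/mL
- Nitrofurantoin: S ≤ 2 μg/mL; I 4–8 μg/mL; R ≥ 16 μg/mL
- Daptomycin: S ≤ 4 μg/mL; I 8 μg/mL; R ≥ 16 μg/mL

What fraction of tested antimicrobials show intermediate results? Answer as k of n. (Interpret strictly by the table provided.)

Daptomycin (2 μg/mL) ≤ 4 μg/mL — Susceptible
Rifampin (0.06 μg/mL) ≤ 0.5 μg/mL — S
Levofloxacin: 256 μg/mL is ≥ 1 μg/mL → R
Tobramycin 0.5 μg/mL: ≤ 1 μg/mL — susceptible
Minocycline 16 μg/mL: ≥ 2 μg/mL → resistant
Gentamicin: 4 μg/mL is = 4 μg/mL — intermediate
Penicillin: 0.06 μg/mL is ≤ 8 μg/mL → Susceptible
Ciprofloxacin (64 μg/mL) ≥ 2 μg/mL — Resistant
Nitrofurantoin: 32 μg/mL is ≥ 16 μg/mL → Resistant
Intermediate: 1/9

1 of 9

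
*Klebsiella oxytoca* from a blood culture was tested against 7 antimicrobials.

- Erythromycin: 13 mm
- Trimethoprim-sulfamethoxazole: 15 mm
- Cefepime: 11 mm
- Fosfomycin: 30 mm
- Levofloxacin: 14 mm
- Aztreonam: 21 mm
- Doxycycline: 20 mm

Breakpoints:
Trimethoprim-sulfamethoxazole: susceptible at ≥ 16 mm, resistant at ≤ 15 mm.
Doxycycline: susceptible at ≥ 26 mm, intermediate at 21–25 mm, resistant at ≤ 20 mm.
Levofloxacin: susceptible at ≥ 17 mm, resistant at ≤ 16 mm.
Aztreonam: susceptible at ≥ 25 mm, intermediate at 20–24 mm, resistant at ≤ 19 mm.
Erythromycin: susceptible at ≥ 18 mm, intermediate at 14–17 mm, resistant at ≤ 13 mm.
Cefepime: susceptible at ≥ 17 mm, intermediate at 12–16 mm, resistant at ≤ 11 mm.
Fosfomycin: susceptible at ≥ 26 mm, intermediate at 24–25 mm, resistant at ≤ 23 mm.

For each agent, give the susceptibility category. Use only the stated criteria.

Erythromycin 13 mm: ≤ 13 mm — Resistant
Trimethoprim-sulfamethoxazole 15 mm: ≤ 15 mm — resistant
Cefepime: 11 mm is ≤ 11 mm — R
Fosfomycin 30 mm: ≥ 26 mm ⇒ susceptible
Levofloxacin (14 mm) ≤ 16 mm → resistant
Aztreonam 21 mm: in 20–24 mm ⇒ Intermediate
Doxycycline (20 mm) ≤ 20 mm — resistant

R, R, R, S, R, I, R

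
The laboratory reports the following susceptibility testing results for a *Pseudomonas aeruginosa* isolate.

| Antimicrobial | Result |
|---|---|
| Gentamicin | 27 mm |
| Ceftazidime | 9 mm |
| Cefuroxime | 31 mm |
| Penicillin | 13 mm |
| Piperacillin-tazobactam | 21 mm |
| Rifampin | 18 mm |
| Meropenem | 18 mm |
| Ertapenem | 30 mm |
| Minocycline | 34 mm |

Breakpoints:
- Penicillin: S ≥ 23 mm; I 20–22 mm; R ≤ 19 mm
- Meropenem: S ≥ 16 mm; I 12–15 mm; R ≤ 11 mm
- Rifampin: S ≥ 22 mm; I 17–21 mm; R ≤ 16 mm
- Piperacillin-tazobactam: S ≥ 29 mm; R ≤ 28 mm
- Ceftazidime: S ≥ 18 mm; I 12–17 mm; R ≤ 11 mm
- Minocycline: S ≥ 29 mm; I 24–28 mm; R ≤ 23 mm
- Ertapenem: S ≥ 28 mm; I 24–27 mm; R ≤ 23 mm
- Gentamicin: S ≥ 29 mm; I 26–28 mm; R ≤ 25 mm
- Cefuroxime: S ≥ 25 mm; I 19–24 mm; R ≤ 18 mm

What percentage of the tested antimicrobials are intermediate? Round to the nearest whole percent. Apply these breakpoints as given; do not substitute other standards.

22%

Gentamicin (27 mm) in 26–28 mm → Intermediate
Ceftazidime (9 mm) ≤ 11 mm → resistant
Cefuroxime: 31 mm is ≥ 25 mm → susceptible
Penicillin (13 mm) ≤ 19 mm — R
Piperacillin-tazobactam 21 mm: ≤ 28 mm ⇒ Resistant
Rifampin: 18 mm is in 17–21 mm ⇒ I
Meropenem: 18 mm is ≥ 16 mm ⇒ S
Ertapenem (30 mm) ≥ 28 mm — S
Minocycline 34 mm: ≥ 29 mm — susceptible
Intermediate: 2/9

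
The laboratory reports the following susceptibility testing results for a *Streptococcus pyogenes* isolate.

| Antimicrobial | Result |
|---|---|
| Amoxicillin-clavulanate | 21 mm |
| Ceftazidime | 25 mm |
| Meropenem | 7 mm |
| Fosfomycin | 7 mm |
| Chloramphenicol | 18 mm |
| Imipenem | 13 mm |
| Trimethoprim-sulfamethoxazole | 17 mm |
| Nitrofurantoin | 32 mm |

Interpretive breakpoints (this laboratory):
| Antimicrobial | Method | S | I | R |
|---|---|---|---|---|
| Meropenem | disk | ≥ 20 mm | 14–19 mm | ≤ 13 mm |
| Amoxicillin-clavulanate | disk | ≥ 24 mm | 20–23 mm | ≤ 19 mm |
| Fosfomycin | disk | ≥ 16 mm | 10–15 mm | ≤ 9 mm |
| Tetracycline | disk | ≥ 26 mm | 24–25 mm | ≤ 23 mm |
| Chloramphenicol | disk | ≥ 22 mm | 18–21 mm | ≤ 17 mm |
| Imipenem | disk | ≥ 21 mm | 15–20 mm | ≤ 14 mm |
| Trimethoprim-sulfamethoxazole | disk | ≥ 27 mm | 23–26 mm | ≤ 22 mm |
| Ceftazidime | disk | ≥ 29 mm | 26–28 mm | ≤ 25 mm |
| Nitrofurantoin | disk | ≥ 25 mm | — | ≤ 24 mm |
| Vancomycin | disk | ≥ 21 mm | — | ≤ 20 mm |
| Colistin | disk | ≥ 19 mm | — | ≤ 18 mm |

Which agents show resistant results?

Amoxicillin-clavulanate: 21 mm is in 20–23 mm → intermediate
Ceftazidime: 25 mm is ≤ 25 mm → Resistant
Meropenem (7 mm) ≤ 13 mm ⇒ R
Fosfomycin: 7 mm is ≤ 9 mm → R
Chloramphenicol 18 mm: in 18–21 mm — I
Imipenem 13 mm: ≤ 14 mm — resistant
Trimethoprim-sulfamethoxazole: 17 mm is ≤ 22 mm — R
Nitrofurantoin 32 mm: ≥ 25 mm — S

ceftazidime, meropenem, fosfomycin, imipenem, trimethoprim-sulfamethoxazole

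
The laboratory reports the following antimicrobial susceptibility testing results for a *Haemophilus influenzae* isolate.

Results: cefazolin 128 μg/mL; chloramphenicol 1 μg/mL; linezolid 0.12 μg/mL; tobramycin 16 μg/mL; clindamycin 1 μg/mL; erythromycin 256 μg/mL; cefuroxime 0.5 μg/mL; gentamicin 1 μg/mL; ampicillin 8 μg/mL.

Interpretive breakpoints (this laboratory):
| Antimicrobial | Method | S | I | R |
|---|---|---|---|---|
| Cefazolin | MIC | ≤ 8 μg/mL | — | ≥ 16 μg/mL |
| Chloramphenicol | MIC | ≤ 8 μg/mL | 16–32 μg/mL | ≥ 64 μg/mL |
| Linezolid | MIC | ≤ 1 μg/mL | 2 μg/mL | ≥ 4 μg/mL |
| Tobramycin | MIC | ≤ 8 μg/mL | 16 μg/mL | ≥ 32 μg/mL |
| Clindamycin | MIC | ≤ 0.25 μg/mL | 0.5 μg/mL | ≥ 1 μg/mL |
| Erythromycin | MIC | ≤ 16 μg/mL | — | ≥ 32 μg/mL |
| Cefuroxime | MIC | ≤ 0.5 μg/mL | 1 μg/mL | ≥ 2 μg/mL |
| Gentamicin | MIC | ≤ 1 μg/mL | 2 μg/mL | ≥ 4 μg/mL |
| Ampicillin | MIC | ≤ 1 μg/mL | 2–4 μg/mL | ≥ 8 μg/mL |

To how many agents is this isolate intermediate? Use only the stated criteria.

1

Cefazolin: 128 μg/mL is ≥ 16 μg/mL ⇒ Resistant
Chloramphenicol 1 μg/mL: ≤ 8 μg/mL — susceptible
Linezolid 0.12 μg/mL: ≤ 1 μg/mL → susceptible
Tobramycin: 16 μg/mL is = 16 μg/mL ⇒ Intermediate
Clindamycin: 1 μg/mL is ≥ 1 μg/mL ⇒ R
Erythromycin (256 μg/mL) ≥ 32 μg/mL — R
Cefuroxime: 0.5 μg/mL is ≤ 0.5 μg/mL → susceptible
Gentamicin (1 μg/mL) ≤ 1 μg/mL ⇒ susceptible
Ampicillin (8 μg/mL) ≥ 8 μg/mL ⇒ Resistant
Intermediate: 1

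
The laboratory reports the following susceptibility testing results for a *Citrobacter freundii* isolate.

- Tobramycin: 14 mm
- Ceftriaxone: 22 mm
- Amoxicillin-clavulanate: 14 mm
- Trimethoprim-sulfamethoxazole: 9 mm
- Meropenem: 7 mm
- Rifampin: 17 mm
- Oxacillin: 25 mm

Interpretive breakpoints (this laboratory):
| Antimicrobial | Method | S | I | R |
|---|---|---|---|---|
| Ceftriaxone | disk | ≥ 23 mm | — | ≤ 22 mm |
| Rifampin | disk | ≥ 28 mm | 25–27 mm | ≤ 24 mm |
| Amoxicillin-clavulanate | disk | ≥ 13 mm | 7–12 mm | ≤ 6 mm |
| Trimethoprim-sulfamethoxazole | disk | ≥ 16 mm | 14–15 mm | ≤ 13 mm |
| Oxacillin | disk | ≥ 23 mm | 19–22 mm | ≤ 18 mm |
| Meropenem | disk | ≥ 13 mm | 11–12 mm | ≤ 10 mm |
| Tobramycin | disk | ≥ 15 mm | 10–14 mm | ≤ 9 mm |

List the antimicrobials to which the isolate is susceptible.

Tobramycin (14 mm) in 10–14 mm → intermediate
Ceftriaxone 22 mm: ≤ 22 mm → Resistant
Amoxicillin-clavulanate 14 mm: ≥ 13 mm — S
Trimethoprim-sulfamethoxazole: 9 mm is ≤ 13 mm ⇒ R
Meropenem 7 mm: ≤ 10 mm — resistant
Rifampin 17 mm: ≤ 24 mm → R
Oxacillin (25 mm) ≥ 23 mm → S

amoxicillin-clavulanate, oxacillin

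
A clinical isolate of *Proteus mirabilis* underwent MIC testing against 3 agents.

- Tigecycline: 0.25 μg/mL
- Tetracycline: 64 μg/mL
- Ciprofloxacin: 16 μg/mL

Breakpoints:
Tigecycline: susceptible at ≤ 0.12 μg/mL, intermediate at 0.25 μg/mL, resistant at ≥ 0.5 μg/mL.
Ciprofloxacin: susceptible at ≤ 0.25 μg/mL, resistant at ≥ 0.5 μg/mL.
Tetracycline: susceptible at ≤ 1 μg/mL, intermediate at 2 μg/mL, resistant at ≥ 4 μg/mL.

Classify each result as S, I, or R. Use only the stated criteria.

Tigecycline: 0.25 μg/mL is = 0.25 μg/mL ⇒ I
Tetracycline 64 μg/mL: ≥ 4 μg/mL → Resistant
Ciprofloxacin (16 μg/mL) ≥ 0.5 μg/mL → Resistant

I, R, R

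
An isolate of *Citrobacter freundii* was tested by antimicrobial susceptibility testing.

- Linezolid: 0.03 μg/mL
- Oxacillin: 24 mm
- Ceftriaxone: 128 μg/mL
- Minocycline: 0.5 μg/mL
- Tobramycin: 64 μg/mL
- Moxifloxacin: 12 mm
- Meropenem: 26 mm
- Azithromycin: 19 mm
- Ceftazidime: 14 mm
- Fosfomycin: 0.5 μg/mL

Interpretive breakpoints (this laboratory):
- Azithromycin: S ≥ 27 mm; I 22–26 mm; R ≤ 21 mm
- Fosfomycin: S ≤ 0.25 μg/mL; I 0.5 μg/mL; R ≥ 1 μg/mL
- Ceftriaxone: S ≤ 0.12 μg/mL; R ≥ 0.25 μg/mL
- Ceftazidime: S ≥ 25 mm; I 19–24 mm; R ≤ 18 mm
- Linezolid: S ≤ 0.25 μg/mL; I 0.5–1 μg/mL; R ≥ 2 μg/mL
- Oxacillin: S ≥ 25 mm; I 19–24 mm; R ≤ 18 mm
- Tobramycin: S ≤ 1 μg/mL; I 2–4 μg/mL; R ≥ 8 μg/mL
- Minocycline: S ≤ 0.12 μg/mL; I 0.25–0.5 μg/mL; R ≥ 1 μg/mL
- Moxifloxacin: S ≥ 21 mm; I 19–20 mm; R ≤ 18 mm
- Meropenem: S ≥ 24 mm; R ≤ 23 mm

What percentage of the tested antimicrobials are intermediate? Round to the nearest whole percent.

Linezolid: 0.03 μg/mL is ≤ 0.25 μg/mL ⇒ Susceptible
Oxacillin 24 mm: in 19–24 mm — intermediate
Ceftriaxone (128 μg/mL) ≥ 0.25 μg/mL → resistant
Minocycline (0.5 μg/mL) in 0.25–0.5 μg/mL ⇒ intermediate
Tobramycin (64 μg/mL) ≥ 8 μg/mL → Resistant
Moxifloxacin 12 mm: ≤ 18 mm ⇒ resistant
Meropenem (26 mm) ≥ 24 mm — Susceptible
Azithromycin (19 mm) ≤ 21 mm ⇒ resistant
Ceftazidime (14 mm) ≤ 18 mm — R
Fosfomycin 0.5 μg/mL: = 0.5 μg/mL — Intermediate
Intermediate: 3/10

30%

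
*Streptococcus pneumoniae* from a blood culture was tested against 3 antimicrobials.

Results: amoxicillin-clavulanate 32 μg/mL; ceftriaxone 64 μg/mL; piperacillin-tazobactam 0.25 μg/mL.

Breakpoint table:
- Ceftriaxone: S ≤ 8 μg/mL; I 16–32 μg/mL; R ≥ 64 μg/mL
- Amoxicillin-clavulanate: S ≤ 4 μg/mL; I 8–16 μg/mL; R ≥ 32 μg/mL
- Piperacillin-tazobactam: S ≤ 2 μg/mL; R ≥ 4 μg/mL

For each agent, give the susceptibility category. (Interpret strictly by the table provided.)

Amoxicillin-clavulanate: 32 μg/mL is ≥ 32 μg/mL → Resistant
Ceftriaxone (64 μg/mL) ≥ 64 μg/mL → Resistant
Piperacillin-tazobactam 0.25 μg/mL: ≤ 2 μg/mL — Susceptible

R, R, S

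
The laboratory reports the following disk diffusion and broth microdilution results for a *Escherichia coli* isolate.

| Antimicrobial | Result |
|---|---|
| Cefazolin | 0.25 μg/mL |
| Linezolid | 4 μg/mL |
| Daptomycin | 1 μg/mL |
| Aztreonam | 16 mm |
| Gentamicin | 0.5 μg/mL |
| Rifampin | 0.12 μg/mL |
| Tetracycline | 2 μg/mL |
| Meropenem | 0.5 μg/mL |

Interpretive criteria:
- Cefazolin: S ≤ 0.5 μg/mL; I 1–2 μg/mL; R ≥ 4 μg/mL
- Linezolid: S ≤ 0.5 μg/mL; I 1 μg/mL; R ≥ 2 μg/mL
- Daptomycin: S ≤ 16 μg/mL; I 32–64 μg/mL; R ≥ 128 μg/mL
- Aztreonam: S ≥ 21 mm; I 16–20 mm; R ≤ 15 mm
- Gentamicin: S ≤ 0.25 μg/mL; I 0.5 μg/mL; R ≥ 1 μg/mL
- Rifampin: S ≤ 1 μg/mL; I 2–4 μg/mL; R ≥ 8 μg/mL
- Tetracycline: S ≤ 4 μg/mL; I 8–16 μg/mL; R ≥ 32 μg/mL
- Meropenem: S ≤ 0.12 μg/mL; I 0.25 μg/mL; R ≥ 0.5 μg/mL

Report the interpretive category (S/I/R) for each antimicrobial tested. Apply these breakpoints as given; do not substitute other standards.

S, R, S, I, I, S, S, R

Cefazolin (0.25 μg/mL) ≤ 0.5 μg/mL — Susceptible
Linezolid (4 μg/mL) ≥ 2 μg/mL → R
Daptomycin: 1 μg/mL is ≤ 16 μg/mL — susceptible
Aztreonam (16 mm) in 16–20 mm ⇒ I
Gentamicin: 0.5 μg/mL is = 0.5 μg/mL — Intermediate
Rifampin (0.12 μg/mL) ≤ 1 μg/mL → S
Tetracycline 2 μg/mL: ≤ 4 μg/mL — Susceptible
Meropenem: 0.5 μg/mL is ≥ 0.5 μg/mL → R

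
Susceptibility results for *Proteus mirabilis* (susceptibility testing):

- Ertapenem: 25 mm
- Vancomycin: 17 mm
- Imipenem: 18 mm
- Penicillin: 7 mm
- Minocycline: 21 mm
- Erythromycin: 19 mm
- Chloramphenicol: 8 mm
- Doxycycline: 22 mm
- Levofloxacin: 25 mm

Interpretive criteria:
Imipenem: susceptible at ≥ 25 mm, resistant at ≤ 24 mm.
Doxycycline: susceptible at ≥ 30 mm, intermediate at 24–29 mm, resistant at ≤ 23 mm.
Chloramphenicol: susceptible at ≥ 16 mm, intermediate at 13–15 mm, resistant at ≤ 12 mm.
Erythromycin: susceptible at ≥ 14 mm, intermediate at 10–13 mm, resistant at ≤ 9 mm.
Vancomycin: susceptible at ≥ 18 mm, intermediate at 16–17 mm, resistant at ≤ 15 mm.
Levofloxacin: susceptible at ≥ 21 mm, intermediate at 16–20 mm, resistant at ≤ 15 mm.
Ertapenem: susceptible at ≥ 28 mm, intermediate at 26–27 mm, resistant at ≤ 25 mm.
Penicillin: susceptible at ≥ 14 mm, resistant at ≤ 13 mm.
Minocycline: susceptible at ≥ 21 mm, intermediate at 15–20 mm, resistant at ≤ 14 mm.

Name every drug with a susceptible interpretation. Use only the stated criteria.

minocycline, erythromycin, levofloxacin

Ertapenem: 25 mm is ≤ 25 mm — Resistant
Vancomycin 17 mm: in 16–17 mm — Intermediate
Imipenem (18 mm) ≤ 24 mm — Resistant
Penicillin 7 mm: ≤ 13 mm ⇒ resistant
Minocycline: 21 mm is ≥ 21 mm — Susceptible
Erythromycin 19 mm: ≥ 14 mm — Susceptible
Chloramphenicol: 8 mm is ≤ 12 mm ⇒ resistant
Doxycycline: 22 mm is ≤ 23 mm ⇒ resistant
Levofloxacin (25 mm) ≥ 21 mm → S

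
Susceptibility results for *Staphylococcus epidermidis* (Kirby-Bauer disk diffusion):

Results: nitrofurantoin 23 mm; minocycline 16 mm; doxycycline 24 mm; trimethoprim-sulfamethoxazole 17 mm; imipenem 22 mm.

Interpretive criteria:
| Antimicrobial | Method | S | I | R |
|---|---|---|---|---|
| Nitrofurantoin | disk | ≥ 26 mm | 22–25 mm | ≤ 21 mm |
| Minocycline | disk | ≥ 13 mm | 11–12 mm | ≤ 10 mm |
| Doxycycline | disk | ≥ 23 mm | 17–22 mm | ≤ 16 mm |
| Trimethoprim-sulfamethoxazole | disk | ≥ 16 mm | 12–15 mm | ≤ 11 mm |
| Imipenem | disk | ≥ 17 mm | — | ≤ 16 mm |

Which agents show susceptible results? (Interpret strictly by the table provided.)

minocycline, doxycycline, trimethoprim-sulfamethoxazole, imipenem

Nitrofurantoin (23 mm) in 22–25 mm → I
Minocycline: 16 mm is ≥ 13 mm ⇒ Susceptible
Doxycycline: 24 mm is ≥ 23 mm → susceptible
Trimethoprim-sulfamethoxazole: 17 mm is ≥ 16 mm ⇒ Susceptible
Imipenem: 22 mm is ≥ 17 mm ⇒ susceptible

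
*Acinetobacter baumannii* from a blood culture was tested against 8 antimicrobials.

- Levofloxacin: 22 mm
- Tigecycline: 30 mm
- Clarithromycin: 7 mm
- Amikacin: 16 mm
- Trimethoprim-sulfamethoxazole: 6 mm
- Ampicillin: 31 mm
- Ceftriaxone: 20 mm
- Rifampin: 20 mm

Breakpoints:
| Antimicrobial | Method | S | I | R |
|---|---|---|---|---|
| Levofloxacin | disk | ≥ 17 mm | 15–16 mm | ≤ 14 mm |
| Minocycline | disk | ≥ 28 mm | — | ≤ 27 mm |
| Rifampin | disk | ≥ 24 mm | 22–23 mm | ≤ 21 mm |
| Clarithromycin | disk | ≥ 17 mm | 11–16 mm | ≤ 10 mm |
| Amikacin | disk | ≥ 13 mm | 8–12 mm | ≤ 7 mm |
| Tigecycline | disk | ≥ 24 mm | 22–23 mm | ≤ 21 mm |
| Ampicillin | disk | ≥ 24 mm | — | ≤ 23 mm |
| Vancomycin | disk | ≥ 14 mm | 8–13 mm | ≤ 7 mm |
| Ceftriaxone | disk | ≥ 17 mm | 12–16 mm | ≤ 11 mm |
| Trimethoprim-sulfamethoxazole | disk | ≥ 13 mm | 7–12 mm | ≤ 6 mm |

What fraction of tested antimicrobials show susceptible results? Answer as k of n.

Levofloxacin (22 mm) ≥ 17 mm — S
Tigecycline 30 mm: ≥ 24 mm ⇒ susceptible
Clarithromycin (7 mm) ≤ 10 mm → R
Amikacin: 16 mm is ≥ 13 mm ⇒ Susceptible
Trimethoprim-sulfamethoxazole (6 mm) ≤ 6 mm → R
Ampicillin 31 mm: ≥ 24 mm ⇒ Susceptible
Ceftriaxone (20 mm) ≥ 17 mm → Susceptible
Rifampin 20 mm: ≤ 21 mm → Resistant
Susceptible: 5/8

5 of 8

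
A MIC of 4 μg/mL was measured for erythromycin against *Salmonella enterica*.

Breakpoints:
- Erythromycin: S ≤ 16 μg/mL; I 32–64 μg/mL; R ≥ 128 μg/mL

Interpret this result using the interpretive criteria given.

Susceptible

Erythromycin 4 μg/mL: ≤ 16 μg/mL ⇒ susceptible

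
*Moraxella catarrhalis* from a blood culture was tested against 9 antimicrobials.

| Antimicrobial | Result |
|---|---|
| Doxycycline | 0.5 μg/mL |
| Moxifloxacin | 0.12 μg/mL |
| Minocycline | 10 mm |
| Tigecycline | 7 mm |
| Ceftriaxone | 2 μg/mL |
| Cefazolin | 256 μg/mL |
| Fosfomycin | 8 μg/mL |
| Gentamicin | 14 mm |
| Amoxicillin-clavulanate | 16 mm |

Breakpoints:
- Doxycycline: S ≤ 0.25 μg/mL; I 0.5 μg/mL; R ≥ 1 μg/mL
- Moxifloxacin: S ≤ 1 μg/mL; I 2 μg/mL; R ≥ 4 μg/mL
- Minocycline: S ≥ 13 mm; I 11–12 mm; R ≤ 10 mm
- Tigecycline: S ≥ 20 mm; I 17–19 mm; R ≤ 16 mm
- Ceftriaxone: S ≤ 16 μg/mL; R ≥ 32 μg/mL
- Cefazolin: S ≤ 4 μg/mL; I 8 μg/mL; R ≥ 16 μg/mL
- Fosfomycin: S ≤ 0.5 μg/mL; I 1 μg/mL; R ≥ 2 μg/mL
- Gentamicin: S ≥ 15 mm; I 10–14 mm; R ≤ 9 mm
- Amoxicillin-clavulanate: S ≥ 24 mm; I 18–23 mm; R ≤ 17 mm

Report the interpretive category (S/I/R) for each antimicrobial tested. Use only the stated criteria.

I, S, R, R, S, R, R, I, R

Doxycycline 0.5 μg/mL: = 0.5 μg/mL — Intermediate
Moxifloxacin (0.12 μg/mL) ≤ 1 μg/mL — susceptible
Minocycline (10 mm) ≤ 10 mm ⇒ R
Tigecycline (7 mm) ≤ 16 mm → resistant
Ceftriaxone: 2 μg/mL is ≤ 16 μg/mL ⇒ susceptible
Cefazolin: 256 μg/mL is ≥ 16 μg/mL ⇒ R
Fosfomycin (8 μg/mL) ≥ 2 μg/mL → resistant
Gentamicin 14 mm: in 10–14 mm → Intermediate
Amoxicillin-clavulanate 16 mm: ≤ 17 mm — Resistant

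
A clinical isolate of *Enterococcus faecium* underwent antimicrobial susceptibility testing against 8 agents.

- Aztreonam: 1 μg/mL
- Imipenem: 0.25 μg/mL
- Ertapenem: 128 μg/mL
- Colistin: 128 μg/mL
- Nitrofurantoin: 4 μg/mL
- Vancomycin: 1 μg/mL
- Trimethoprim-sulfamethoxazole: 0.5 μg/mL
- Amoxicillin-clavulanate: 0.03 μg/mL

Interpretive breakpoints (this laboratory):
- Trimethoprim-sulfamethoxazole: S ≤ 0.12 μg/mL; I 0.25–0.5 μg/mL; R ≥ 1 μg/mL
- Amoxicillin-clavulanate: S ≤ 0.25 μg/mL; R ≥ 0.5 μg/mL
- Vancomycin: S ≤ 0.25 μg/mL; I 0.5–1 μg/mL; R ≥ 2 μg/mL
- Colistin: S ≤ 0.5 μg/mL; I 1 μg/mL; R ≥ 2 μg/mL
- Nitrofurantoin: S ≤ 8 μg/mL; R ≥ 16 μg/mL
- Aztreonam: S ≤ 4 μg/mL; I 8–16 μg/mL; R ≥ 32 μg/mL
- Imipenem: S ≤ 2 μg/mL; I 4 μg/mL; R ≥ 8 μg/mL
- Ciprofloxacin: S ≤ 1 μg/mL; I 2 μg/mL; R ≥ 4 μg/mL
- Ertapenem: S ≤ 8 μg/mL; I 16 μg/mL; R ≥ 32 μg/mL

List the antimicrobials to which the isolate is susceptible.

Aztreonam 1 μg/mL: ≤ 4 μg/mL → S
Imipenem: 0.25 μg/mL is ≤ 2 μg/mL — susceptible
Ertapenem: 128 μg/mL is ≥ 32 μg/mL → Resistant
Colistin: 128 μg/mL is ≥ 2 μg/mL → R
Nitrofurantoin 4 μg/mL: ≤ 8 μg/mL → S
Vancomycin 1 μg/mL: in 0.5–1 μg/mL ⇒ intermediate
Trimethoprim-sulfamethoxazole (0.5 μg/mL) in 0.25–0.5 μg/mL ⇒ I
Amoxicillin-clavulanate 0.03 μg/mL: ≤ 0.25 μg/mL → S

aztreonam, imipenem, nitrofurantoin, amoxicillin-clavulanate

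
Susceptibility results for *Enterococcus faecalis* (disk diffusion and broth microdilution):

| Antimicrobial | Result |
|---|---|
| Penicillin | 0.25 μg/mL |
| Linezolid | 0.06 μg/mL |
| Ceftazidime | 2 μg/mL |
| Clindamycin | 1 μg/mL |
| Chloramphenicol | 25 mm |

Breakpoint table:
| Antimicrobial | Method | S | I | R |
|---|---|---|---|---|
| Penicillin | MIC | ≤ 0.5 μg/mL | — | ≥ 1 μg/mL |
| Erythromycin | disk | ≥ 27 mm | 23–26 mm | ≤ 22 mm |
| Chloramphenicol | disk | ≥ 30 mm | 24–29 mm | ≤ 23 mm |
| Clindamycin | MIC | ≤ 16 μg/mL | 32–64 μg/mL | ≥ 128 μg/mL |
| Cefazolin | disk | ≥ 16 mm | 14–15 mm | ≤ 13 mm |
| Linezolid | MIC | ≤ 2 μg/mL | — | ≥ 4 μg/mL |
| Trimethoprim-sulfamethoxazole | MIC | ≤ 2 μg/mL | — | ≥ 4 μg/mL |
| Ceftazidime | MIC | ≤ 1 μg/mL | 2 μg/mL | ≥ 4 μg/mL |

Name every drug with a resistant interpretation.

none

Penicillin (0.25 μg/mL) ≤ 0.5 μg/mL — S
Linezolid: 0.06 μg/mL is ≤ 2 μg/mL ⇒ S
Ceftazidime (2 μg/mL) = 2 μg/mL ⇒ I
Clindamycin 1 μg/mL: ≤ 16 μg/mL ⇒ Susceptible
Chloramphenicol (25 mm) in 24–29 mm ⇒ I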